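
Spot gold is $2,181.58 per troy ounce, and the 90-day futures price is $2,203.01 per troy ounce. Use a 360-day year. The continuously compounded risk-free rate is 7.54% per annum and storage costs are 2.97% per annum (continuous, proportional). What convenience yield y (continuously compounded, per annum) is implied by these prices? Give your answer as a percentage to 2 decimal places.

6.60%

F = S·e^((r+u−y)T) ⇒ (r+u−y) = ln(F/S)/T
ln(2203.01/2181.58) = 0.009775; /T ⇒ 0.039100
y = r + u − ln(F/S)/T = 0.0754 + 0.0297 − 0.039100 = 0.066000
y = 6.60%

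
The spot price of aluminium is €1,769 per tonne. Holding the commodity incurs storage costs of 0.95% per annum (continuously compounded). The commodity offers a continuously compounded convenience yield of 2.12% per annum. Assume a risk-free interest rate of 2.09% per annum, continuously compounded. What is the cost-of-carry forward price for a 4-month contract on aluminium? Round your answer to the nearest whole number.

Net carry = r + u − y = 0.0209 + 0.0095 − 0.0212 = 0.0092
F = S·e^((r+u−y)T) = 1769 · e^(0.0092 × 4/12) = 1769 · e^0.003067
= 1769 × 1.003072 = €1,774 per tonne

€1,774 per tonne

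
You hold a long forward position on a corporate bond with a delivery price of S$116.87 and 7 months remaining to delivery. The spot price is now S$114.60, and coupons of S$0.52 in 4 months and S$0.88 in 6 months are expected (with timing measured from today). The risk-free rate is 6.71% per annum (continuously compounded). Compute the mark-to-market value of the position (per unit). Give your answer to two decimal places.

PV(remaining coupons) I = 0.52·e^(−0.0671·4/12) + 0.88·e^(−0.0671·6/12) = 1.3595
Current forward F = (S − I)·e^(rT) = (114.60 − 1.3595)·e^(0.0671·7/12) = 113.2405 × 1.039918 = 117.7608
Value (long) = (F − K)·e^(−rT) = (117.7608 − 116.87) × 0.961614 = 0.8566
Value = S$0.86

S$0.86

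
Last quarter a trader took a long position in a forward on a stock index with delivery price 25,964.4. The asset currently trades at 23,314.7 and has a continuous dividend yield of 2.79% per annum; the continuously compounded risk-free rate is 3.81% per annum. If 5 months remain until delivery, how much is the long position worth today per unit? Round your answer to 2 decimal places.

-2510.23

Current fair forward for the remaining 5 months: F = S·e^((r − q)·T), (r − q) = 0.0381 − 0.0279 = 0.0102
F = 23314.7 · e^(0.0102 × 5/12) = 23314.7 × 1.00425904 = 23413.9982
Value of long forward = (F − K)·e^(−rT) = (23413.9982 − 25964.4) · e^(−0.0381·5/12)
= -2550.4018 × 0.98425034 = -2510.23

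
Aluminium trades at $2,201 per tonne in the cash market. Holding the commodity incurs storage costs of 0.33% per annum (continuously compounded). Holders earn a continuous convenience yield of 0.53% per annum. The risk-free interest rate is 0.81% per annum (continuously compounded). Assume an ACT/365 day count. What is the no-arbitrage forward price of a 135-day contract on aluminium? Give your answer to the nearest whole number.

$2,206 per tonne

Net carry = r + u − y = 0.0081 + 0.0033 − 0.0053 = 0.0061
F = S·e^((r+u−y)T) = 2201 · e^(0.0061 × 135/365) = 2201 · e^0.002256
= 2201 × 1.002259 = $2,206 per tonne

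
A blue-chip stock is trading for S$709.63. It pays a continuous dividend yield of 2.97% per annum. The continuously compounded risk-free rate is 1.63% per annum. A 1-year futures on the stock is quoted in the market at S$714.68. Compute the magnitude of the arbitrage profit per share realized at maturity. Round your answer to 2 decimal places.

S$14.50 per share

Fair futures: F* = S·e^(carry·T), with carry = (r − q) = 0.0163 − 0.0297 = -0.0134
F* = 709.63 · e^(-0.0134 × 1) = 709.63 · e^-0.013400 = 709.63 × 0.986689 = S$700.1841
Market S$714.68 > fair S$700.1841: forward overpriced → cash-and-carry (buy spot, short the forward).
At maturity, profit = |F_mkt − F*| = |714.68 − 700.1841| = S$14.50 per share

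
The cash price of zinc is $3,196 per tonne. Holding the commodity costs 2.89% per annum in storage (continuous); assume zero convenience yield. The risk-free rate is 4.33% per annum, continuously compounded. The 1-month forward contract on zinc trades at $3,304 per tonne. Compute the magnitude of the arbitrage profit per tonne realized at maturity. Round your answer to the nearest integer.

Fair forward: F* = S·e^(carry·T), with carry = (r + u) = 0.0433 + 0.0289 = 0.0722
F* = 3196 · e^(0.0722 × 1/12) = 3196 · e^0.006017 = 3196 × 1.006035 = $3215.2879
Market $3304 > fair $3215.2879: forward overpriced → cash-and-carry (buy spot, short the forward).
At maturity, profit = |F_mkt − F*| = |3304 − 3215.2879| = $89 per tonne

$89 per tonne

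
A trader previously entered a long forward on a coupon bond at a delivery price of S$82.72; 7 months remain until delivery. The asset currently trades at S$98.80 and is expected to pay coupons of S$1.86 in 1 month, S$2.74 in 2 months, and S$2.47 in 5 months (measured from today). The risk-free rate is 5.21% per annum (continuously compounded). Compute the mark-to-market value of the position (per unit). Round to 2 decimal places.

PV(remaining coupons) I = 1.86·e^(−0.0521·1/12) + 2.74·e^(−0.0521·2/12) + 2.47·e^(−0.0521·5/12) = 6.9852
Current forward F = (S − I)·e^(rT) = (98.80 − 6.9852)·e^(0.0521·7/12) = 91.8148 × 1.030858 = 94.6480
Value (long) = (F − K)·e^(−rT) = (94.6480 − 82.72) × 0.970066 = 11.5709
Value = S$11.57

S$11.57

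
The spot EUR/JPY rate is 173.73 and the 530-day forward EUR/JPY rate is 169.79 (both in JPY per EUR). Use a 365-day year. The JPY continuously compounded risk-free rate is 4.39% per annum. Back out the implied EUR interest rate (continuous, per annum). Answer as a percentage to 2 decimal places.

F = S·e^((r_JPY − r_EUR)T) ⇒ r_EUR = r_JPY − ln(F/S)/T
ln(169.79/173.73) = -0.022940; /(530/365) = -0.015798
r_EUR = 0.0439 + 0.015798 = 0.059698
r_EUR = 5.97%

5.97%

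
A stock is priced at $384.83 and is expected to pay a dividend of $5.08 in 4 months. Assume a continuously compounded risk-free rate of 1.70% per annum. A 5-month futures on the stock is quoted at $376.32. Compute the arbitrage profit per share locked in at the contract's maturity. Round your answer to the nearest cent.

PV(dividends) I = 5.08·e^(−0.0170·4/12) = 5.0513
Fair futures F* = (S − I)·e^(rT) = (384.83 − 5.0513)·e^0.007083 = 379.7787 × 1.007108 = 382.4782
Market $376.32 < fair 382.4782: forward underpriced → reverse cash-and-carry (short the stock, invest proceeds at r, pay the dividends, go long the forward).
Profit at T = |F_mkt − F*| = |376.32 − 382.4782| = $6.16 per share

$6.16 per share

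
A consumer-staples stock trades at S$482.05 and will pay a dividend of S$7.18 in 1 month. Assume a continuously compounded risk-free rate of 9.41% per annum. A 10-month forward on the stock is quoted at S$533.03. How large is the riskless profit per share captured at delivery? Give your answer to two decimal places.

PV(dividends) I = 7.18·e^(−0.0941·1/12) = 7.1239
Fair forward F* = (S − I)·e^(rT) = (482.05 − 7.1239)·e^0.078417 = 474.9261 × 1.081574 = 513.6677
Market S$533.03 > fair 513.6677: forward overpriced → cash-and-carry (borrow at r, buy the stock and collect the dividends, short the forward).
Profit at T = |F_mkt − F*| = |533.03 − 513.6677| = S$19.36 per share

S$19.36 per share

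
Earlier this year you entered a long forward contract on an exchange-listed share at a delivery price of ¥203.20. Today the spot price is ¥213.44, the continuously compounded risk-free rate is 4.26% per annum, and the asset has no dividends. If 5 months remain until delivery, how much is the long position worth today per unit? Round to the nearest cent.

Current fair forward for the remaining 5 months: F = S·e^(r·T), r = 0.0426
F = 213.44 · e^(0.0426 × 5/12) = 213.44 × 1.017908 = 217.2623
Value of long forward = (F − K)·e^(−rT) = (217.2623 − 203.20) · e^(−0.0426·5/12)
= 14.0623 × 0.982407 = 13.81

¥13.81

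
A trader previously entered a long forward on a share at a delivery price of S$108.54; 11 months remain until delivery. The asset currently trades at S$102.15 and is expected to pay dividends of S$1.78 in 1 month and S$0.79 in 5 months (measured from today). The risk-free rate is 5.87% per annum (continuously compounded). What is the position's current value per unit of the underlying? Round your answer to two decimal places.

PV(remaining dividends) I = 1.78·e^(−0.0587·1/12) + 0.79·e^(−0.0587·5/12) = 2.5422
Current forward F = (S − I)·e^(rT) = (102.15 − 2.5422)·e^(0.0587·11/12) = 99.6078 × 1.055282 = 105.1143
Value (long) = (F − K)·e^(−rT) = (105.1143 − 108.54) × 0.947614 = -3.2462
Value = -S$3.25

-S$3.25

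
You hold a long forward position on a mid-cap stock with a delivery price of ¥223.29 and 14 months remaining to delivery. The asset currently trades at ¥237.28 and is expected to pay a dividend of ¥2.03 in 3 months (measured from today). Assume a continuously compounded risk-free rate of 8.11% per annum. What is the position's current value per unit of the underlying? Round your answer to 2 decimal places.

PV(remaining dividends) I = 2.03·e^(−0.0811·3/12) = 1.9893
Current forward F = (S − I)·e^(rT) = (237.28 − 1.9893)·e^(0.0811·14/12) = 235.2907 × 1.099237 = 258.6402
Value (long) = (F − K)·e^(−rT) = (258.6402 − 223.29) × 0.909722 = 32.1589
Value = ¥32.16

¥32.16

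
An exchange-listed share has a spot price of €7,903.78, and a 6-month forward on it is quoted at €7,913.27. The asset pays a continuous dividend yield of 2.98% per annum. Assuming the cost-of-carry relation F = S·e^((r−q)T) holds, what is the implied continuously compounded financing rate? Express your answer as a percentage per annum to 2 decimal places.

3.22%

From F = S·e^((r−q)T): (r − q) = ln(F/S)/T
ln(7913.27/7903.78) = ln(1.001201) = 0.001200
(r − q) = 0.001200 / (6/12) = 0.002400
r = ln(F/S)/T + q = 0.002400 + 0.0298 = 0.032200
r = 3.22%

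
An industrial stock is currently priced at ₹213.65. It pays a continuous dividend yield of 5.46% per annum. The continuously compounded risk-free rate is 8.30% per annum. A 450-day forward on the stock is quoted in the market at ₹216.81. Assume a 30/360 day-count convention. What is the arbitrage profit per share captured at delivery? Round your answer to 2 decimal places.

Fair forward: F* = S·e^(carry·T), with carry = (r − q) = 0.0830 − 0.0546 = 0.0284
F* = 213.65 · e^(0.0284 × 450/360) = 213.65 · e^0.035500 = 213.65 × 1.036138 = ₹221.3709
Market ₹216.81 < fair ₹221.3709: forward underpriced → reverse cash-and-carry (short spot, go long the forward).
At maturity, profit = |F_mkt − F*| = |216.81 − 221.3709| = ₹4.56 per share

₹4.56 per share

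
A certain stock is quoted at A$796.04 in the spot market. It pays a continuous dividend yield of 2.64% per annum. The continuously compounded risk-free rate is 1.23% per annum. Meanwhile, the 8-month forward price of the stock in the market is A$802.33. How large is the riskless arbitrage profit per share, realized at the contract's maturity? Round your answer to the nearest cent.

Fair forward: F* = S·e^(carry·T), with carry = (r − q) = 0.0123 − 0.0264 = -0.0141
F* = 796.04 · e^(-0.0141 × 8/12) = 796.04 · e^-0.009400 = 796.04 × 0.990644 = A$788.5922
Market A$802.33 > fair A$788.5922: forward overpriced → cash-and-carry (buy spot, short the forward).
At maturity, profit = |F_mkt − F*| = |802.33 − 788.5922| = A$13.74 per share

A$13.74 per share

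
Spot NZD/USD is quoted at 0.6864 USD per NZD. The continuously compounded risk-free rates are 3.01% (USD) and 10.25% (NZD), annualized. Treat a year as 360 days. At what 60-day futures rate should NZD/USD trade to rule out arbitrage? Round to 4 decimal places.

F = S·e^((r_USD − r_NZD)T) = 0.6864 · e^((0.0301 − 0.1025) × 60/360)
= 0.6864 · e^-0.012067 = 0.6864 × 0.988006
F = 0.6782 USD per NZD

0.6782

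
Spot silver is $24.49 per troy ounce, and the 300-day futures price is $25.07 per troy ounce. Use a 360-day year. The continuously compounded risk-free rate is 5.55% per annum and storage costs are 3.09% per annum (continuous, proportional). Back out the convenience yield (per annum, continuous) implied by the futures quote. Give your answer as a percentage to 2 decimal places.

5.83%

F = S·e^((r+u−y)T) ⇒ (r+u−y) = ln(F/S)/T
ln(25.07/24.49) = 0.023407; /T ⇒ 0.028088
y = r + u − ln(F/S)/T = 0.0555 + 0.0309 − 0.028088 = 0.058312
y = 5.83%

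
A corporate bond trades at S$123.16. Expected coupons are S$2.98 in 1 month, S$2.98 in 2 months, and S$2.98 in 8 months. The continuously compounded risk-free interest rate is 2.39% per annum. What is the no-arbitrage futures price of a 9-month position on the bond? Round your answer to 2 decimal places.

S$116.35

PV(coupons) I = 2.98·e^(−0.0239·1/12) + 2.98·e^(−0.0239·2/12) + 2.98·e^(−0.0239·8/12)
I = 2.9741 + 2.9682 + 2.9329 = 8.8752
F = (S − I)·e^(rT) = (123.16 − 8.8752) · e^(0.0239·9/12)
= 114.2848 · e^0.017925 = 114.2848 × 1.018087 = S$116.35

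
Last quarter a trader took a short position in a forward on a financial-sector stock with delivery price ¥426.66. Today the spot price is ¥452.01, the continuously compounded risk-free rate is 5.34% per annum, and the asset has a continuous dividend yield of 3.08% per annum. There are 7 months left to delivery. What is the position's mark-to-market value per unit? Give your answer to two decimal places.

Current fair forward for the remaining 7 months: F = S·e^((r − q)·T), (r − q) = 0.0534 − 0.0308 = 0.0226
F = 452.01 · e^(0.0226 × 7/12) = 452.01 × 1.013271 = 458.0086
Value of long forward = (F − K)·e^(−rT) = (458.0086 − 426.66) · e^(−0.0534·7/12)
= 31.3486 × 0.969330 = 30.39
Short position value = −(long value) = -¥30.39

-¥30.39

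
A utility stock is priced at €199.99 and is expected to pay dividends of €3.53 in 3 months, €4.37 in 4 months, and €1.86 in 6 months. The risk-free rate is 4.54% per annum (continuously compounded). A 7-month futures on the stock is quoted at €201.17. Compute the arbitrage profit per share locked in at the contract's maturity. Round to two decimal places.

€5.68 per share

PV(dividends) I = 3.53·e^(−0.0454·3/12) + 4.37·e^(−0.0454·4/12) + 1.86·e^(−0.0454·6/12) = 9.6128
Fair futures F* = (S − I)·e^(rT) = (199.99 − 9.6128)·e^0.026483 = 190.3772 × 1.026837 = 195.4864
Market €201.17 > fair 195.4864: forward overpriced → cash-and-carry (borrow at r, buy the stock and collect the dividends, short the forward).
Profit at T = |F_mkt − F*| = |201.17 − 195.4864| = €5.68 per share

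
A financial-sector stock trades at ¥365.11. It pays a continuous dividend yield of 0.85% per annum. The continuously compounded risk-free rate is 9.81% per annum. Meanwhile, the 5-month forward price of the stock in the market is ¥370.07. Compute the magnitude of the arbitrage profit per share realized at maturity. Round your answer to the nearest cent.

¥8.93 per share

Fair forward: F* = S·e^(carry·T), with carry = (r − q) = 0.0981 − 0.0085 = 0.0896
F* = 365.11 · e^(0.0896 × 5/12) = 365.11 · e^0.037333 = 365.11 × 1.038039 = ¥378.9984
Market ¥370.07 < fair ¥378.9984: forward underpriced → reverse cash-and-carry (short spot, go long the forward).
At maturity, profit = |F_mkt − F*| = |370.07 − 378.9984| = ¥8.93 per share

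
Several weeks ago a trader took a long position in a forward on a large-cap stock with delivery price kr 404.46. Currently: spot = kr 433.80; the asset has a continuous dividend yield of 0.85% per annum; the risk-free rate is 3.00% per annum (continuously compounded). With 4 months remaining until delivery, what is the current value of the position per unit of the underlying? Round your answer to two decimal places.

kr 32.14

Current fair forward for the remaining 4 months: F = S·e^((r − q)·T), (r − q) = 0.0300 − 0.0085 = 0.0215
F = 433.80 · e^(0.0215 × 4/12) = 433.80 × 1.007192 = 436.9199
Value of long forward = (F − K)·e^(−rT) = (436.9199 − 404.46) · e^(−0.0300·4/12)
= 32.4599 × 0.990050 = 32.14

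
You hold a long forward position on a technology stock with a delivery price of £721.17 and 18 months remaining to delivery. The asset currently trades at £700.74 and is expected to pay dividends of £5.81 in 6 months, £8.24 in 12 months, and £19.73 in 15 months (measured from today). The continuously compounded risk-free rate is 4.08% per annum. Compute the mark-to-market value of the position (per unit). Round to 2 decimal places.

-£9.97

PV(remaining dividends) I = 5.81·e^(−0.0408·6/12) + 8.24·e^(−0.0408·12/12) + 19.73·e^(−0.0408·15/12) = 32.3522
Current forward F = (S − I)·e^(rT) = (700.74 − 32.3522)·e^(0.0408·18/12) = 668.3878 × 1.063112 = 710.5711
Value (long) = (F − K)·e^(−rT) = (710.5711 − 721.17) × 0.940635 = -9.9697
Value = -£9.97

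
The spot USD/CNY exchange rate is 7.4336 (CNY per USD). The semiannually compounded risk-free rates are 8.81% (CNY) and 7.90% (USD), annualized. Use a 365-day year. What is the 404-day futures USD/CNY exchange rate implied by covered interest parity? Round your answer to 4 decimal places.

By covered interest parity, F = S · (1+r_CNY/2)^(2T) / (1+r_USD/2)^(2T)
= 7.4336 × 1.100128 / 1.089543 = 7.4336 × 1.009715
F = 7.5058 CNY per USD

7.5058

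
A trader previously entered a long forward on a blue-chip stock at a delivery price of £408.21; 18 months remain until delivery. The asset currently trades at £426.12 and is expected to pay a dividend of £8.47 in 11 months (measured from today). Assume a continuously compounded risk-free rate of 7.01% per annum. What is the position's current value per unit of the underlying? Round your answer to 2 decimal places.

PV(remaining dividends) I = 8.47·e^(−0.0701·11/12) = 7.9429
Current forward F = (S − I)·e^(rT) = (426.12 − 7.9429)·e^(0.0701·18/12) = 418.1771 × 1.110877 = 464.5433
Value (long) = (F − K)·e^(−rT) = (464.5433 − 408.21) × 0.900189 = 50.7106
Value = £50.71

£50.71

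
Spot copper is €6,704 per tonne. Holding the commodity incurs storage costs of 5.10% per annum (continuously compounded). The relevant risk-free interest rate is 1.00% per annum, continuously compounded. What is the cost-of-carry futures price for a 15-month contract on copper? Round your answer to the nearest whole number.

€7,235 per tonne

Net carry = r + u − y = 0.0100 + 0.0510 − 0.0000 = 0.0610
F = S·e^((r+u−y)T) = 6704 · e^(0.0610 × 15/12) = 6704 · e^0.076250
= 6704 × 1.079232 = €7,235 per tonne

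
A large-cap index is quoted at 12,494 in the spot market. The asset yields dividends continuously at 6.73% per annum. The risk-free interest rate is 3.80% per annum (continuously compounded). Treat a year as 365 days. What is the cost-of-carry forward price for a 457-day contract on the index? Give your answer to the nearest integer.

12,044

F = S·e^((r − q)T) = 12494 · e^((0.0380 − 0.0673) × 457/365)
= 12494 · e^-0.036685 = 12494 × 0.963980
F = 12,044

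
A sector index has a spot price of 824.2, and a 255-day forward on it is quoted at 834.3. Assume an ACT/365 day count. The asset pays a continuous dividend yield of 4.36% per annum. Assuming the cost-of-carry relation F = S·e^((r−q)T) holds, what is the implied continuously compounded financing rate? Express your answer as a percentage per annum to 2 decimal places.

6.10%

From F = S·e^((r−q)T): (r − q) = ln(F/S)/T
ln(834.3/824.2) = ln(1.012254) = 0.012180
(r − q) = 0.012180 / (255/365) = 0.017434
r = ln(F/S)/T + q = 0.017434 + 0.0436 = 0.061034
r = 6.10%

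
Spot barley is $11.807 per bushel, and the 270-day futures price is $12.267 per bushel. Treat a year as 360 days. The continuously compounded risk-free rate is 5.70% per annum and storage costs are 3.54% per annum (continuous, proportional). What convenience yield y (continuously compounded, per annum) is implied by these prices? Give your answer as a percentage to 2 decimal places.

4.14%

F = S·e^((r+u−y)T) ⇒ (r+u−y) = ln(F/S)/T
ln(12.267/11.807) = 0.038220; /T ⇒ 0.050960
y = r + u − ln(F/S)/T = 0.0570 + 0.0354 − 0.050960 = 0.041440
y = 4.14%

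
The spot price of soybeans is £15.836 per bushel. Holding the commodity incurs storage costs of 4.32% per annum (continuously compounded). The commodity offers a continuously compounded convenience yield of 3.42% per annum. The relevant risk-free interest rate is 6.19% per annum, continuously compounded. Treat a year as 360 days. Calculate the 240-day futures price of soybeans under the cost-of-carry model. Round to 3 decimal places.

Net carry = r + u − y = 0.0619 + 0.0432 − 0.0342 = 0.0709
F = S·e^((r+u−y)T) = 15.836 · e^(0.0709 × 240/360) = 15.836 · e^0.047267
= 15.836 × 1.048402 = £16.602 per bushel

£16.602 per bushel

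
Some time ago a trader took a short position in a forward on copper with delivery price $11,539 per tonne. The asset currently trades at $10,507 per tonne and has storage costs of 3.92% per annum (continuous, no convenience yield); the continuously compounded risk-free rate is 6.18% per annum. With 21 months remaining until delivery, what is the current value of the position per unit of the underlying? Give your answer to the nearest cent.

Current fair forward for the remaining 21 months: F = S·e^((r + u)·T), (r + u) = 0.0618 + 0.0392 = 0.1010
F = 10507 · e^(0.1010 × 21/12) = 10507 × 1.19333272 = 12538.3469
Value of long forward = (F − K)·e^(−rT) = (12538.3469 − 11539) · e^(−0.0618·21/12)
= 999.3469 × 0.89749296 = 896.91
Short position value = −(long value) = -$896.91

-$896.91 per tonne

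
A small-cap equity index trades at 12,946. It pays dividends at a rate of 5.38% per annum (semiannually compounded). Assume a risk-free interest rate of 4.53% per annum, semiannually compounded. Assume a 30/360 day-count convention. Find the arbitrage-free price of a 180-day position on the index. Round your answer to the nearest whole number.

F = S · (1+r/2)^(2T) / (1+q/2)^(2T)
= 12946 × 1.022650 / 1.026900 = 12946 × 0.995861
F = 12,892

12,892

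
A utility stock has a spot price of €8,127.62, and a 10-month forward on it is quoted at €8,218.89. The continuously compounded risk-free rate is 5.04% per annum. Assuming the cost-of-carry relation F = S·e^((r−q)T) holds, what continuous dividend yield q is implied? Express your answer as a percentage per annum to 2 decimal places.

3.70%

From F = S·e^((r−q)T): (r − q) = ln(F/S)/T
ln(8218.89/8127.62) = ln(1.011230) = 0.011167
(r − q) = 0.011167 / (10/12) = 0.013400
q = r − ln(F/S)/T = 0.0504 − 0.013400 = 0.037000
q = 3.70%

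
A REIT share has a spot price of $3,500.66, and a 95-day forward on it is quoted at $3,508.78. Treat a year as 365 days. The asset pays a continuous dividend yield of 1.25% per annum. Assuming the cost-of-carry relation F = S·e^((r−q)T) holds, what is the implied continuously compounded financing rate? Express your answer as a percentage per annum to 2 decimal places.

From F = S·e^((r−q)T): (r − q) = ln(F/S)/T
ln(3508.78/3500.66) = ln(1.002320) = 0.002317
(r − q) = 0.002317 / (95/365) = 0.008902
r = ln(F/S)/T + q = 0.008902 + 0.0125 = 0.021402
r = 2.14%

2.14%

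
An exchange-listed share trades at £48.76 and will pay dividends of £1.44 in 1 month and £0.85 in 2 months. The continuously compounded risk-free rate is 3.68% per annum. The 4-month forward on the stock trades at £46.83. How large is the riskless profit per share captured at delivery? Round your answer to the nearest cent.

PV(dividends) I = 1.44·e^(−0.0368·1/12) + 0.85·e^(−0.0368·2/12) = 2.2804
Fair forward F* = (S − I)·e^(rT) = (48.76 − 2.2804)·e^0.012267 = 46.4796 × 1.012343 = 47.0533
Market £46.83 < fair 47.0533: forward underpriced → reverse cash-and-carry (short the stock, invest proceeds at r, pay the dividends, go long the forward).
Profit at T = |F_mkt − F*| = |46.83 − 47.0533| = £0.22 per share

£0.22 per share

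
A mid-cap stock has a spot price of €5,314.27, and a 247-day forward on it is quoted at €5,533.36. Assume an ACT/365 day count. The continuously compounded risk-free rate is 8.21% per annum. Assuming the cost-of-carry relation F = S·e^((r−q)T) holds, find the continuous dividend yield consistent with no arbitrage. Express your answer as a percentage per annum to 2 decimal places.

2.24%

From F = S·e^((r−q)T): (r − q) = ln(F/S)/T
ln(5533.36/5314.27) = ln(1.041227) = 0.040400
(r − q) = 0.040400 / (247/365) = 0.059700
q = r − ln(F/S)/T = 0.0821 − 0.059700 = 0.022400
q = 2.24%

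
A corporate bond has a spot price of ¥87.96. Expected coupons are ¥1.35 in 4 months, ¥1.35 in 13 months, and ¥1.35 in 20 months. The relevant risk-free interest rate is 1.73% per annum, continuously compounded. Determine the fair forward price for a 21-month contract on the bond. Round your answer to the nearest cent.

¥86.56

PV(coupons) I = 1.35·e^(−0.0173·4/12) + 1.35·e^(−0.0173·13/12) + 1.35·e^(−0.0173·20/12)
I = 1.3422 + 1.3249 + 1.3116 = 3.9787
F = (S − I)·e^(rT) = (87.96 − 3.9787) · e^(0.0173·21/12)
= 83.9813 · e^0.030275 = 83.9813 × 1.030738 = ¥86.56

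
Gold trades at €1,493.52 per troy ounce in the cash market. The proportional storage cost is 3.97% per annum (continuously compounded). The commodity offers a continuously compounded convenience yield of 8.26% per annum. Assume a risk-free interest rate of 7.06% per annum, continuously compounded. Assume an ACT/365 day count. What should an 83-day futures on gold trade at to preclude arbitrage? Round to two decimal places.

Net carry = r + u − y = 0.0706 + 0.0397 − 0.0826 = 0.0277
F = S·e^((r+u−y)T) = 1493.52 · e^(0.0277 × 83/365) = 1493.52 · e^0.00629890
= 1493.52 × 1.00631878 = €1,502.96 per troy ounce

€1,502.96 per troy ounce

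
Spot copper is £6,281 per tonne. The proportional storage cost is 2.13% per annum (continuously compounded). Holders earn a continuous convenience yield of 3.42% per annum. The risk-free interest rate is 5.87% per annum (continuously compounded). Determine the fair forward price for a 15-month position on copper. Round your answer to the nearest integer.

£6,651 per tonne

Net carry = r + u − y = 0.0587 + 0.0213 − 0.0342 = 0.0458
F = S·e^((r+u−y)T) = 6281 · e^(0.0458 × 15/12) = 6281 · e^0.057250
= 6281 × 1.058921 = £6,651 per tonne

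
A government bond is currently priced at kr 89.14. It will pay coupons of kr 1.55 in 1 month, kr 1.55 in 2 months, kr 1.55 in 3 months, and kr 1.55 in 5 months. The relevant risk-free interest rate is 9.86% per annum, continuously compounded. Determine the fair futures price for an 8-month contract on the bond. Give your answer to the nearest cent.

kr 88.72

PV(coupons) I = 1.55·e^(−0.0986·1/12) + 1.55·e^(−0.0986·2/12) + 1.55·e^(−0.0986·3/12) + 1.55·e^(−0.0986·5/12)
I = 1.5373 + 1.5247 + 1.5123 + 1.4876 = 6.0619
F = (S − I)·e^(rT) = (89.14 − 6.0619) · e^(0.0986·8/12)
= 83.0781 · e^0.065733 = 83.0781 × 1.067942 = kr 88.72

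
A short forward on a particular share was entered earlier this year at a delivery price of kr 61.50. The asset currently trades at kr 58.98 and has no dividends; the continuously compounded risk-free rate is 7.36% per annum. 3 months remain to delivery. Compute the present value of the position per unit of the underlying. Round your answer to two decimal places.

kr 1.40

Current fair forward for the remaining 3 months: F = S·e^(r·T), r = 0.0736
F = 58.98 · e^(0.0736 × 3/12) = 58.98 × 1.018570 = 60.0753
Value of long forward = (F − K)·e^(−rT) = (60.0753 − 61.50) · e^(−0.0736·3/12)
= -1.4247 × 0.981768 = -1.40
Short position value = −(long value) = kr 1.40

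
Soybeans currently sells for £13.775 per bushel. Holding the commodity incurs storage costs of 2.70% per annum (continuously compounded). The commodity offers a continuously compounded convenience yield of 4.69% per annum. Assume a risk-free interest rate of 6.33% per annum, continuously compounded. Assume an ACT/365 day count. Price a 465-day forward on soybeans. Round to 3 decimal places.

Net carry = r + u − y = 0.0633 + 0.0270 − 0.0469 = 0.0434
F = S·e^((r+u−y)T) = 13.775 · e^(0.0434 × 465/365) = 13.775 · e^0.055290
= 13.775 × 1.056847 = £14.558 per bushel

£14.558 per bushel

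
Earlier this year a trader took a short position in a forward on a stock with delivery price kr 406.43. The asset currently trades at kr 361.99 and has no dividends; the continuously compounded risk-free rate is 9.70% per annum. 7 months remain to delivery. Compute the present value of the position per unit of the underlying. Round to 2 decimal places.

kr 22.08

Current fair forward for the remaining 7 months: F = S·e^(r·T), r = 0.0970
F = 361.99 · e^(0.0970 × 7/12) = 361.99 × 1.058215 = 383.0632
Value of long forward = (F − K)·e^(−rT) = (383.0632 − 406.43) · e^(−0.0970·7/12)
= -23.3668 × 0.944988 = -22.08
Short position value = −(long value) = kr 22.08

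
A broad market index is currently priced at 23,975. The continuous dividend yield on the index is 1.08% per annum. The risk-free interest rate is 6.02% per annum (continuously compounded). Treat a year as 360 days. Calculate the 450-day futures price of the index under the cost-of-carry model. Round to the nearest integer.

F = S·e^((r − q)T) = 23975 · e^((0.0602 − 0.0108) × 450/360)
= 23975 · e^0.061750 = 23975 × 1.063696
F = 25,502

25,502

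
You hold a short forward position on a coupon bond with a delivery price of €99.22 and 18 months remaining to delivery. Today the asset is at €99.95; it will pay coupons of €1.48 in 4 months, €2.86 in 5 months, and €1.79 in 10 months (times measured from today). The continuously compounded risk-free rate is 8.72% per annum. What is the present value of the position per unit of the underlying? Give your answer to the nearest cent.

-€7.03

PV(remaining coupons) I = 1.48·e^(−0.0872·4/12) + 2.86·e^(−0.0872·5/12) + 1.79·e^(−0.0872·10/12) = 5.8601
Current forward F = (S − I)·e^(rT) = (99.95 − 5.8601)·e^(0.0872·18/12) = 94.0899 × 1.139740 = 107.2380
Value (long) = (F − K)·e^(−rT) = (107.2380 − 99.22) × 0.877393 = 7.0349
Short position value = −(long value) = -€7.03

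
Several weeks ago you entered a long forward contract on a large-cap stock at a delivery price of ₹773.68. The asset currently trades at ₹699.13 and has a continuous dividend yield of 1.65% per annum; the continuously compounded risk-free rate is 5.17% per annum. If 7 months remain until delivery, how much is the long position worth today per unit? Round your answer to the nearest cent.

Current fair forward for the remaining 7 months: F = S·e^((r − q)·T), (r − q) = 0.0517 − 0.0165 = 0.0352
F = 699.13 · e^(0.0352 × 7/12) = 699.13 × 1.020746 = 713.6342
Value of long forward = (F − K)·e^(−rT) = (713.6342 − 773.68) · e^(−0.0517·7/12)
= -60.0458 × 0.970292 = -58.26

-₹58.26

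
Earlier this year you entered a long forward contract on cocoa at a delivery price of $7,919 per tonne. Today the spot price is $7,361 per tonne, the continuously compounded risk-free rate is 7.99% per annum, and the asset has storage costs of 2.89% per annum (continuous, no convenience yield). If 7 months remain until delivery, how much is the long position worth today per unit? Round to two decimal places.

Current fair forward for the remaining 7 months: F = S·e^((r + u)·T), (r + u) = 0.0799 + 0.0289 = 0.1088
F = 7361 · e^(0.1088 × 7/12) = 7361 × 1.06552397 = 7843.3219
Value of long forward = (F − K)·e^(−rT) = (7843.3219 − 7919) · e^(−0.0799·7/12)
= -75.6781 × 0.95446116 = -72.23

-$72.23 per tonne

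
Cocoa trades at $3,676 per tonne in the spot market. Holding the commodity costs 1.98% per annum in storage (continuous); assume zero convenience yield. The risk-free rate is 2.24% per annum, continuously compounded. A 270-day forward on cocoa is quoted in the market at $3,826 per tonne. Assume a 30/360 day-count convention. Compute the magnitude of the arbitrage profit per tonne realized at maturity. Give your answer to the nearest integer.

$32 per tonne

Fair forward: F* = S·e^(carry·T), with carry = (r + u) = 0.0224 + 0.0198 = 0.0422
F* = 3676 · e^(0.0422 × 270/360) = 3676 · e^0.031650 = 3676 × 1.032156 = $3794.2055
Market $3826 > fair $3794.2055: forward overpriced → cash-and-carry (buy spot, short the forward).
At maturity, profit = |F_mkt − F*| = |3826 − 3794.2055| = $32 per tonne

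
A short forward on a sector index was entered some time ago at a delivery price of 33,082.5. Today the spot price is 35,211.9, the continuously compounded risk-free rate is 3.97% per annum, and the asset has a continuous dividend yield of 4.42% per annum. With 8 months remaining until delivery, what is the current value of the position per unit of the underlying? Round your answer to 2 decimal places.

-1971.06

Current fair forward for the remaining 8 months: F = S·e^((r − q)·T), (r − q) = 0.0397 − 0.0442 = -0.0045
F = 35211.9 · e^(-0.0045 × 8/12) = 35211.9 × 0.99700450 = 35106.4228
Value of long forward = (F − K)·e^(−rT) = (35106.4228 − 33082.5) · e^(−0.0397·8/12)
= 2023.9228 × 0.97388051 = 1971.06
Short position value = −(long value) = -1971.06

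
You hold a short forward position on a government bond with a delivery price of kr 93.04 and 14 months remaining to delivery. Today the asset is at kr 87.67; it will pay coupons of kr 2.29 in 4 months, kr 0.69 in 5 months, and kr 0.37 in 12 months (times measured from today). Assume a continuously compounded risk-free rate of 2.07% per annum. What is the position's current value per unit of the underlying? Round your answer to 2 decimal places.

PV(remaining coupons) I = 2.29·e^(−0.0207·4/12) + 0.69·e^(−0.0207·5/12) + 0.37·e^(−0.0207·12/12) = 3.3207
Current forward F = (S − I)·e^(rT) = (87.67 − 3.3207)·e^(0.0207·14/12) = 84.3493 × 1.024444 = 86.4111
Value (long) = (F − K)·e^(−rT) = (86.4111 − 93.04) × 0.976139 = -6.4707
Short position value = −(long value) = kr 6.47

kr 6.47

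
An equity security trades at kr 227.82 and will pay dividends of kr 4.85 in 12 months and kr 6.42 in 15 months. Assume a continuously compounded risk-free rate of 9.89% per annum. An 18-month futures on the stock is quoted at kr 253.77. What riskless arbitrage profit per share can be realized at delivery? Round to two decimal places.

PV(dividends) I = 4.85·e^(−0.0989·12/12) + 6.42·e^(−0.0989·15/12) = 10.0667
Fair futures F* = (S − I)·e^(rT) = (227.82 − 10.0667)·e^0.148350 = 217.7533 × 1.159919 = 252.5762
Market kr 253.77 > fair 252.5762: forward overpriced → cash-and-carry (borrow at r, buy the stock and collect the dividends, short the forward).
Profit at T = |F_mkt − F*| = |253.77 − 252.5762| = kr 1.19 per share

kr 1.19 per share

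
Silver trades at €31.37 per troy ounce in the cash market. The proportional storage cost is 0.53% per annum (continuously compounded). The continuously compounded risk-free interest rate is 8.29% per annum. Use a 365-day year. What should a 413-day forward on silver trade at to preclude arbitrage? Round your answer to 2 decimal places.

Net carry = r + u − y = 0.0829 + 0.0053 − 0.0000 = 0.0882
F = S·e^((r+u−y)T) = 31.37 · e^(0.0882 × 413/365) = 31.37 · e^0.099799
= 31.37 × 1.104949 = €34.66 per troy ounce

€34.66 per troy ounce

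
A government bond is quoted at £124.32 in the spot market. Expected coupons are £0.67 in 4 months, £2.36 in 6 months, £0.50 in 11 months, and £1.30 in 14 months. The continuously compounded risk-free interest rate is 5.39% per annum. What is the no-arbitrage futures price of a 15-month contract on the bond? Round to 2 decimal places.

£128.01

PV(coupons) I = 0.67·e^(−0.0539·4/12) + 2.36·e^(−0.0539·6/12) + 0.50·e^(−0.0539·11/12) + 1.30·e^(−0.0539·14/12)
I = 0.6581 + 2.2972 + 0.4759 + 1.2208 = 4.6520
F = (S − I)·e^(rT) = (124.32 − 4.6520) · e^(0.0539·15/12)
= 119.6680 · e^0.067375 = 119.6680 × 1.069697 = £128.01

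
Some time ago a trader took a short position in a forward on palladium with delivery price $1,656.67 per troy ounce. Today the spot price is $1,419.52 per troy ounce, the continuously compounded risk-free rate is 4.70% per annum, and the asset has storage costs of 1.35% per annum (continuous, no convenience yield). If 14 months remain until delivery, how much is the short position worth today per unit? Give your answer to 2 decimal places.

Current fair forward for the remaining 14 months: F = S·e^((r + u)·T), (r + u) = 0.0470 + 0.0135 = 0.0605
F = 1419.52 · e^(0.0605 × 14/12) = 1419.52 × 1.07313399 = 1523.3352
Value of long forward = (F − K)·e^(−rT) = (1523.3352 − 1656.67) · e^(−0.0470·14/12)
= -133.3348 × 0.94664291 = -126.22
Short position value = −(long value) = $126.22

$126.22 per troy ounce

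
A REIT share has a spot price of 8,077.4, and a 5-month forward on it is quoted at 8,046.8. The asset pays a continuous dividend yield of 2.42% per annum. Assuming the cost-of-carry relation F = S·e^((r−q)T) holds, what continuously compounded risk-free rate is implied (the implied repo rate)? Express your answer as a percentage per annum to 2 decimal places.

From F = S·e^((r−q)T): (r − q) = ln(F/S)/T
ln(8046.8/8077.4) = ln(0.996212) = -0.003795
(r − q) = -0.003795 / (5/12) = -0.009108
r = ln(F/S)/T + q = -0.009108 + 0.0242 = 0.015092
r = 1.51%

1.51%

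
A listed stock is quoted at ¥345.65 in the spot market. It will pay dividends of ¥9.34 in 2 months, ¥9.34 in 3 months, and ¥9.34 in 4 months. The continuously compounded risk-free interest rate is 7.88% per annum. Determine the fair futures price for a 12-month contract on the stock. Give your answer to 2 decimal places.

PV(dividends) I = 9.34·e^(−0.0788·2/12) + 9.34·e^(−0.0788·3/12) + 9.34·e^(−0.0788·4/12)
I = 9.2181 + 9.1578 + 9.0979 = 27.4738
F = (S − I)·e^(rT) = (345.65 − 27.4738) · e^(0.0788·12/12)
= 318.1762 · e^0.078800 = 318.1762 × 1.081988 = ¥344.26

¥344.26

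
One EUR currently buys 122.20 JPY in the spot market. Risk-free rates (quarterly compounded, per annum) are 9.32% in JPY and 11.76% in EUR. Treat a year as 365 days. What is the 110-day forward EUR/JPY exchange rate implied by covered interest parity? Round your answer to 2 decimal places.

By covered interest parity, F = S · (1+r_JPY/4)^(4T) / (1+r_EUR/4)^(4T)
= 122.20 × 1.028154 / 1.035547 = 122.20 × 0.992861
F = 121.33 JPY per EUR

121.33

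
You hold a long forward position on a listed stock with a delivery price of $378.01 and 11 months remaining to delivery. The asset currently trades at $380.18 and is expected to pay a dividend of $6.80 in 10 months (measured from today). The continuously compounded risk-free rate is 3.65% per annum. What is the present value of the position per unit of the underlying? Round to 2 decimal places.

$8.01

PV(remaining dividends) I = 6.80·e^(−0.0365·10/12) = 6.5963
Current forward F = (S − I)·e^(rT) = (380.18 − 6.5963)·e^(0.0365·11/12) = 373.5837 × 1.034024 = 386.2945
Value (long) = (F − K)·e^(−rT) = (386.2945 − 378.01) × 0.967095 = 8.0119
Value = $8.01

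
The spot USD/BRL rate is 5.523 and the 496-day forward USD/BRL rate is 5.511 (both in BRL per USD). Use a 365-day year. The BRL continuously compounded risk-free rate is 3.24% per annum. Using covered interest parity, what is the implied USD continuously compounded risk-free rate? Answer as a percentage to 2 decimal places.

3.40%

F = S·e^((r_BRL − r_USD)T) ⇒ r_USD = r_BRL − ln(F/S)/T
ln(5.511/5.523) = -0.002175; /(496/365) = -0.001601
r_USD = 0.0324 + 0.001601 = 0.034001
r_USD = 3.40%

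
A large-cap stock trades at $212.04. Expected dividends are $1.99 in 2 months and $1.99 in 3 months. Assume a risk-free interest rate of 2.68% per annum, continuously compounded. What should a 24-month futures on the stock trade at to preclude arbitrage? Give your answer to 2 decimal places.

$219.54

PV(dividends) I = 1.99·e^(−0.0268·2/12) + 1.99·e^(−0.0268·3/12)
I = 1.9811 + 1.9767 = 3.9578
F = (S − I)·e^(rT) = (212.04 − 3.9578) · e^(0.0268·24/12)
= 208.0822 · e^0.053600 = 208.0822 × 1.055062 = $219.54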